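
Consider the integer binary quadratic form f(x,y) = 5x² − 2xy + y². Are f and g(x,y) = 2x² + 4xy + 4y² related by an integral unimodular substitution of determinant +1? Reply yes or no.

D₁ = -16, D₂ = -16
f: flip: (5,-2,1)→(1,2,5)
f: translate: b→0 (≡2 mod 2), so (1,2,5)→(1,0,4)
f: reduced (well bottom): (1,0,4) with a≤c, −a<b≤a
g: translate: b→0 (≡4 mod 4), so (2,4,4)→(2,0,2)
g: reduced (well bottom): (2,0,2) with a≤c, −a<b≤a
reduced forms (1, 0, 4) vs (2, 0, 2) ⇒ inequivalent

no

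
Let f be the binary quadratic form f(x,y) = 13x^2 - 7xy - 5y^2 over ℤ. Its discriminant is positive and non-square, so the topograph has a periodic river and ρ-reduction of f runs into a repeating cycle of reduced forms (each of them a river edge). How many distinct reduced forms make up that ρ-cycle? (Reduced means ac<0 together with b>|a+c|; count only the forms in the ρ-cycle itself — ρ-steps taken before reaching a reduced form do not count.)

D = 309, ⌊√D⌋ = 17
descent: ρ → (-5,17,1)  [lands on river]
river: ρ → (1,17,-5)
river: ρ → (-5,13,7)
river: ρ → (7,15,-3)
river: ρ → (-3,15,7)
river: ρ → (7,13,-5)
ρ-cycle length = 6 (tail of 1 descent step not counted)

6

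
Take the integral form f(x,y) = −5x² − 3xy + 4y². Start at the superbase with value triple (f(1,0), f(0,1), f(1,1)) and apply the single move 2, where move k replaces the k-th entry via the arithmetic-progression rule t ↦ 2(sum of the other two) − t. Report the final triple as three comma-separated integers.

start (-5,4,-4) = (f(1,0),f(0,1),f(1,1))
replace slot 2: 2·((-5)+(-4)) − 4 = -22 → (-5,-22,-4)

-5,-22,-4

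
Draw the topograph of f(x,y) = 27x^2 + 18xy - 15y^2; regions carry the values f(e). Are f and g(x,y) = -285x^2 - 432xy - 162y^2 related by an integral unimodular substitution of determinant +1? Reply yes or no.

D₁ = 1944, D₂ = 1944
river cycle of f (length 6): (-15, 42, 3), (3, 42, -15), (-15, 18, 27), (27, 36, -6), (-6, 36, 27), (27, 18, -15)
river cycle of g (length 6): (-15, 42, 3), (3, 42, -15), (-15, 18, 27), (27, 36, -6), (-6, 36, 27), (27, 18, -15)
cycles coincide ⇒ equivalent

yes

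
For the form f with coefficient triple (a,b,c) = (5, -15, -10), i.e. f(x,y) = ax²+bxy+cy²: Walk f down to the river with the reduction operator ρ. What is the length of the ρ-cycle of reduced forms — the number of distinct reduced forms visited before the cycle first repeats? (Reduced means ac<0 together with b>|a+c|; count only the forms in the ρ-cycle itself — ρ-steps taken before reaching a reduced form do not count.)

D = 425, ⌊√D⌋ = 20
descent: ρ → (-10,15,5)  [lands on river]
river: ρ → (5,15,-10)
river: ρ → (-10,5,10)
river: ρ → (10,15,-5)
river: ρ → (-5,15,10)
river: ρ → (10,5,-10)
ρ-cycle length = 6 (tail of 1 descent step not counted)

6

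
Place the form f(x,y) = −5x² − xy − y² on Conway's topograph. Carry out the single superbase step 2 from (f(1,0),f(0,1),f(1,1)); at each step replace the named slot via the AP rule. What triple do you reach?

start (-5,-1,-7) = (f(1,0),f(0,1),f(1,1))
replace slot 2: 2·((-5)+(-7)) − (-1) = -23 → (-5,-23,-7)

-5,-23,-7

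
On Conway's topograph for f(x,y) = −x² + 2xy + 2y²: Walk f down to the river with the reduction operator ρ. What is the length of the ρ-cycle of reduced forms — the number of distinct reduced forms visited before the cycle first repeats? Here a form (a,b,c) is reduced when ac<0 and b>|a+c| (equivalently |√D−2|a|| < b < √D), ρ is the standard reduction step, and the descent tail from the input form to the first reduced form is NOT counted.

D = 12, ⌊√D⌋ = 3
river: ρ → (2,2,-1)
river: ρ → (-1,2,2)
ρ-cycle length = 2 (tail of 0 descent steps not counted)

2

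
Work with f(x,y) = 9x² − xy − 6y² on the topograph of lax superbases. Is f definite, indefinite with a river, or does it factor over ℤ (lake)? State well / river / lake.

D = b²−4ac = (-1)² − 4·9·(-6) = 217
D > 0 non-square ⇒ indefinite ⇒ periodic river

river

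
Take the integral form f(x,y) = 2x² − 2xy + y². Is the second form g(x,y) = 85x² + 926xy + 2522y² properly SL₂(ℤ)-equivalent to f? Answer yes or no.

D₁ = -4, D₂ = -4
f: translate: b→2 (≡-2 mod 4), so (2,-2,1)→(2,2,1)
f: flip: (2,2,1)→(1,-2,2)
f: translate: b→0 (≡-2 mod 2), so (1,-2,2)→(1,0,1)
f: reduced (well bottom): (1,0,1) with a≤c, −a<b≤a
g: translate: b→76 (≡926 mod 170), so (85,926,2522)→(85,76,17)
g: flip: (85,76,17)→(17,-76,85)
g: translate: b→-8 (≡-76 mod 34), so (17,-76,85)→(17,-8,1)
g: flip: (17,-8,1)→(1,8,17)
g: translate: b→0 (≡8 mod 2), so (1,8,17)→(1,0,1)
g: reduced (well bottom): (1,0,1) with a≤c, −a<b≤a
reduced forms (1, 0, 1) vs (1, 0, 1) ⇒ equivalent

yes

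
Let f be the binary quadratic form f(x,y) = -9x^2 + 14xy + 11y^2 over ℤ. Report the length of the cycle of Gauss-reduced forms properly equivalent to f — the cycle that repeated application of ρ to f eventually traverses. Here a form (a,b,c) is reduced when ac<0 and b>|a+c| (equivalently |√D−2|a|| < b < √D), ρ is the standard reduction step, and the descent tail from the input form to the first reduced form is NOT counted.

D = 592, ⌊√D⌋ = 24
river: ρ → (11,8,-12)
river: ρ → (-12,16,7)
river: ρ → (7,12,-16)
river: ρ → (-16,20,3)
river: ρ → (3,22,-9)
river: ρ → (-9,14,11)
ρ-cycle length = 6 (tail of 0 descent steps not counted)

6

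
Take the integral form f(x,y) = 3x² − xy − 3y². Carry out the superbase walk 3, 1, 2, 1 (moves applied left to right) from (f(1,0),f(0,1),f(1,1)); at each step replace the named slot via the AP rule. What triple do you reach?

start (3,-3,-1) = (f(1,0),f(0,1),f(1,1))
replace slot 3: 2·(3+(-3)) − (-1) = 1 → (3,-3,1)
replace slot 1: 2·((-3)+1) − 3 = -7 → (-7,-3,1)
replace slot 2: 2·((-7)+1) − (-3) = -9 → (-7,-9,1)
replace slot 1: 2·((-9)+1) − (-7) = -9 → (-9,-9,1)

-9,-9,1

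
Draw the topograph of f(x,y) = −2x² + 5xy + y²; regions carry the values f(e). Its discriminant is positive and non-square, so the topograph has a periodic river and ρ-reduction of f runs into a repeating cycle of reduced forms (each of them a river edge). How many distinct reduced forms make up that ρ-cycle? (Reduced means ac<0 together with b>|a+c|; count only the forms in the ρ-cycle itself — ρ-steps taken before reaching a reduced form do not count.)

D = 33, ⌊√D⌋ = 5
river: ρ → (1,5,-2)
river: ρ → (-2,3,3)
river: ρ → (3,3,-2)
river: ρ → (-2,5,1)
ρ-cycle length = 4 (tail of 0 descent steps not counted)

4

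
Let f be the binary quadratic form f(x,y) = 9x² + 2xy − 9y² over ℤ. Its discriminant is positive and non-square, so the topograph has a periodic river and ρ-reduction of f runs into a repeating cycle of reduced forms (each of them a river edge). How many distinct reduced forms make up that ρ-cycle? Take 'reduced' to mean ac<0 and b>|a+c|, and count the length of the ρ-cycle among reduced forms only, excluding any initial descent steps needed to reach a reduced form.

D = 328, ⌊√D⌋ = 18
river: ρ → (-9,16,2)
river: ρ → (2,16,-9)
river: ρ → (-9,2,9)
river: ρ → (9,16,-2)
river: ρ → (-2,16,9)
river: ρ → (9,2,-9)
ρ-cycle length = 6 (tail of 0 descent steps not counted)

6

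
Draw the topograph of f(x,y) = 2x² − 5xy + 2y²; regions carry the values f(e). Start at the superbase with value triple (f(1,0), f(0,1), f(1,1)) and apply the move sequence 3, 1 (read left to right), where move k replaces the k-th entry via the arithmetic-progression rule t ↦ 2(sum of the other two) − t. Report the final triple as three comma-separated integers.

start (2,2,-1) = (f(1,0),f(0,1),f(1,1))
replace slot 3: 2·(2+2) − (-1) = 9 → (2,2,9)
replace slot 1: 2·(2+9) − 2 = 20 → (20,2,9)

20,2,9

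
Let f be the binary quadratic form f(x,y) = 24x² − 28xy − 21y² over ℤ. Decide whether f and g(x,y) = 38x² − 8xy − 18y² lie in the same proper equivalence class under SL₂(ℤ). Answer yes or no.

D₁ = 2800, D₂ = 2800
river cycle of f (length 16): (-21, 28, 24), (24, 20, -25), (-25, 30, 19), (19, 46, -9), (-9, 44, 24), (24, 52, -1), (-1, 52, 24), (24, 44, -9), (-9, 46, 19), (19, 30, -25), … (6 more)
river cycle of g (length 6): (-18, 44, 12), (12, 52, -2), (-2, 52, 12), (12, 44, -18), (-18, 28, 28), (28, 28, -18)
cycles differ ⇒ inequivalent

no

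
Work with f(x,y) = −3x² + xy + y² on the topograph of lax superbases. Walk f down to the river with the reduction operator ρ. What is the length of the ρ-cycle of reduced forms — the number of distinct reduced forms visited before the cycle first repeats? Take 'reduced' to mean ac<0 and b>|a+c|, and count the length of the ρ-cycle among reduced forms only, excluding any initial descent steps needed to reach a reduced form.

D = 13, ⌊√D⌋ = 3
descent: ρ → (1,3,-1)  [lands on river]
river: ρ → (-1,3,1)
ρ-cycle length = 2 (tail of 1 descent step not counted)

2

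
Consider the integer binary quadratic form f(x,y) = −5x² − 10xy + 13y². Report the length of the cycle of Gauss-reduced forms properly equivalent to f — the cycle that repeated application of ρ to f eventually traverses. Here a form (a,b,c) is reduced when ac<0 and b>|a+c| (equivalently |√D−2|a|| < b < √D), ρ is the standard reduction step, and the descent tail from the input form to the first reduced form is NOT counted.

D = 360, ⌊√D⌋ = 18
descent: ρ → (13,10,-5)  [lands on river]
river: ρ → (-5,10,13)
river: ρ → (13,16,-2)
river: ρ → (-2,16,13)
ρ-cycle length = 4 (tail of 1 descent step not counted)

4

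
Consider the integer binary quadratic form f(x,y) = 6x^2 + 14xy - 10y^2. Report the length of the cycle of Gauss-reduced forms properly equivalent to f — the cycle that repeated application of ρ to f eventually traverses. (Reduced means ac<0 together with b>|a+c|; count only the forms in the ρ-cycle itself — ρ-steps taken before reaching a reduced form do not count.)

D = 436, ⌊√D⌋ = 20
river: ρ → (-10,6,10)
river: ρ → (10,14,-6)
river: ρ → (-6,10,14)
river: ρ → (14,18,-2)
river: ρ → (-2,18,14)
river: ρ → (14,10,-6)
river: ρ → (-6,14,10)
river: ρ → (10,6,-10)
river: ρ → (-10,14,6)
river: ρ → (6,10,-14)
river: ρ → (-14,18,2)
river: ρ → (2,18,-14)
river: ρ → (-14,10,6)
river: ρ → (6,14,-10)
ρ-cycle length = 14 (tail of 0 descent steps not counted)

14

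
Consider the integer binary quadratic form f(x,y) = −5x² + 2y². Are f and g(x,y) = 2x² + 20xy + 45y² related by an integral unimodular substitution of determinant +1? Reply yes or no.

D₁ = 40, D₂ = 40
river cycle of f (length 6): (2, 4, -3), (-3, 2, 3), (3, 4, -2), (-2, 4, 3), (3, 2, -3), (-3, 4, 2)
river cycle of g (length 6): (2, 4, -3), (-3, 2, 3), (3, 4, -2), (-2, 4, 3), (3, 2, -3), (-3, 4, 2)
cycles coincide ⇒ equivalent

yes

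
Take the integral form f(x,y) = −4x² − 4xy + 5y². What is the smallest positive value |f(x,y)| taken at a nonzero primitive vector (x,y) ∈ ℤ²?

descent: ρ → (5,4,-4)  [lands on river]
river: ρ → (-4,4,5)
river: ρ → (5,6,-3)
river: ρ → (-3,6,5)
closes: descent 1, river 4
min |a| on river = 3

3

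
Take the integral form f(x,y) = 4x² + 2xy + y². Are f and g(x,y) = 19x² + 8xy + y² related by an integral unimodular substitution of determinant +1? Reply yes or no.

D₁ = -12, D₂ = -12
f: flip: (4,2,1)→(1,-2,4)
f: translate: b→0 (≡-2 mod 2), so (1,-2,4)→(1,0,3)
f: reduced (well bottom): (1,0,3) with a≤c, −a<b≤a
g: flip: (19,8,1)→(1,-8,19)
g: translate: b→0 (≡-8 mod 2), so (1,-8,19)→(1,0,3)
g: reduced (well bottom): (1,0,3) with a≤c, −a<b≤a
reduced forms (1, 0, 3) vs (1, 0, 3) ⇒ equivalent

yes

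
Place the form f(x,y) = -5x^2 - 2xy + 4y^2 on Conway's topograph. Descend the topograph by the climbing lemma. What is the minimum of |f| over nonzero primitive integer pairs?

descent: ρ → (4,2,-5)  [lands on river]
river: ρ → (-5,8,1)
river: ρ → (1,8,-5)
river: ρ → (-5,2,4)
river: ρ → (4,6,-3)
river: ρ → (-3,6,4)
closes: descent 1, river 6
min |a| on river = 1

1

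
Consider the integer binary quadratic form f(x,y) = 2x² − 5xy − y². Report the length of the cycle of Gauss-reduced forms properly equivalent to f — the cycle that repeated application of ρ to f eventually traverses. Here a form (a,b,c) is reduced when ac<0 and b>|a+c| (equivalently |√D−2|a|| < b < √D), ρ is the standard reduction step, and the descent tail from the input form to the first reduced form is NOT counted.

D = 33, ⌊√D⌋ = 5
descent: ρ → (-1,5,2)  [lands on river]
river: ρ → (2,3,-3)
river: ρ → (-3,3,2)
river: ρ → (2,5,-1)
ρ-cycle length = 4 (tail of 1 descent step not counted)

4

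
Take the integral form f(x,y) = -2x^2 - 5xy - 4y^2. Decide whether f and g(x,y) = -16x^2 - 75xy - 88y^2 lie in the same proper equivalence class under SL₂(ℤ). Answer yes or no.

D₁ = -7, D₂ = -7
f is negative-definite; reduce −f:
−f: translate: b→1 (≡5 mod 4), so (2,5,4)→(2,1,1)
−f: flip: (2,1,1)→(1,-1,2)
−f: translate: b→1 (≡-1 mod 2), so (1,-1,2)→(1,1,2)
−f: reduced (well bottom): (1,1,2) with a≤c, −a<b≤a
flip sign back: reduced form of f is (-1,-1,-2)
g is negative-definite; reduce −g:
−g: translate: b→11 (≡75 mod 32), so (16,75,88)→(16,11,2)
−g: flip: (16,11,2)→(2,-11,16)
−g: translate: b→1 (≡-11 mod 4), so (2,-11,16)→(2,1,1)
−g: flip: (2,1,1)→(1,-1,2)
−g: translate: b→1 (≡-1 mod 2), so (1,-1,2)→(1,1,2)
−g: reduced (well bottom): (1,1,2) with a≤c, −a<b≤a
flip sign back: reduced form of g is (-1,-1,-2)
reduced forms (-1, -1, -2) vs (-1, -1, -2) ⇒ equivalent

yes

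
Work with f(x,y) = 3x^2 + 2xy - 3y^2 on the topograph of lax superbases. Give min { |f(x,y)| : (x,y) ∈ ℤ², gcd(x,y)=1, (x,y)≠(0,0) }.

river: ρ → (-3,4,2)
river: ρ → (2,4,-3)
river: ρ → (-3,2,3)
river: ρ → (3,4,-2)
river: ρ → (-2,4,3)
river: ρ → (3,2,-3)
closes: descent 0, river 6
min |a| on river = 2

2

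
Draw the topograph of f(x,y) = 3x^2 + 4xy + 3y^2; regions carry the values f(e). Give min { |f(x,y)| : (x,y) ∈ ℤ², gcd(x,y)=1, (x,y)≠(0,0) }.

translate: b→-2 (≡4 mod 6), so (3,4,3)→(3,-2,2)
flip: (3,-2,2)→(2,2,3)
reduced (well bottom): (2,2,3) with a≤c, −a<b≤a
well minimum = a = 2

2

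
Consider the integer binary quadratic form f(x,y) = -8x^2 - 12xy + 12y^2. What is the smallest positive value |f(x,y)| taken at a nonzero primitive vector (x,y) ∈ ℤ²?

descent: ρ → (12,12,-8)  [lands on river]
river: ρ → (-8,20,4)
river: ρ → (4,20,-8)
river: ρ → (-8,12,12)
closes: descent 1, river 4
min |a| on river = 4

4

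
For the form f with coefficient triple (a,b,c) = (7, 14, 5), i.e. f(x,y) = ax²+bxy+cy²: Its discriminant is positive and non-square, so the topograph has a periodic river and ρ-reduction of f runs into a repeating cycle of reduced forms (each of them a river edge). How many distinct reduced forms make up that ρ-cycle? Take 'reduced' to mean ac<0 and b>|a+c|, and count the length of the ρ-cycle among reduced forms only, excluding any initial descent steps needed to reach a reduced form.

D = 56, ⌊√D⌋ = 7
descent: ρ → (5,6,-1)  [lands on river]
river: ρ → (-1,6,5)
river: ρ → (5,4,-2)
river: ρ → (-2,4,5)
ρ-cycle length = 4 (tail of 1 descent step not counted)

4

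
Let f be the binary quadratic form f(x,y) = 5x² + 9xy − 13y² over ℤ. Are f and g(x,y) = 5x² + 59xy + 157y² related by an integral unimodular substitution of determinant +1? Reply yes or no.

D₁ = 341, D₂ = 341
river cycle of f (length 6): (-13, 17, 1), (1, 17, -13), (-13, 9, 5), (5, 11, -11), (-11, 11, 5), (5, 9, -13)
river cycle of g (length 6): (5, 9, -13), (-13, 17, 1), (1, 17, -13), (-13, 9, 5), (5, 11, -11), (-11, 11, 5)
cycles coincide ⇒ equivalent

yes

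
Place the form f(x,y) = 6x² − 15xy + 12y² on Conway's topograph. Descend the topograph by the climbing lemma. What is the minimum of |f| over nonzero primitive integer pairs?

translate: b→-3 (≡-15 mod 12), so (6,-15,12)→(6,-3,3)
flip: (6,-3,3)→(3,3,6)
reduced (well bottom): (3,3,6) with a≤c, −a<b≤a
well minimum = a = 3

3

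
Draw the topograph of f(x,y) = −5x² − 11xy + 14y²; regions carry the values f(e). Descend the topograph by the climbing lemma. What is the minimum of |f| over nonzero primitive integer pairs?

descent: ρ → (14,11,-5)  [lands on river]
river: ρ → (-5,19,2)
river: ρ → (2,17,-14)
river: ρ → (-14,11,5)
river: ρ → (5,19,-2)
river: ρ → (-2,17,14)
closes: descent 1, river 6
min |a| on river = 2

2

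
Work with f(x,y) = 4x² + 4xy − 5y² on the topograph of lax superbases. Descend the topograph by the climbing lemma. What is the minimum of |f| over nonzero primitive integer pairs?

river: ρ → (-5,6,3)
river: ρ → (3,6,-5)
river: ρ → (-5,4,4)
river: ρ → (4,4,-5)
closes: descent 0, river 4
min |a| on river = 3

3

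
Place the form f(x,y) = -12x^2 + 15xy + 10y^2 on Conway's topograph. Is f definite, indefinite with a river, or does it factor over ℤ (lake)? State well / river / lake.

D = b²−4ac = 15² − 4·(-12)·10 = 705
D > 0 non-square ⇒ indefinite ⇒ periodic river

river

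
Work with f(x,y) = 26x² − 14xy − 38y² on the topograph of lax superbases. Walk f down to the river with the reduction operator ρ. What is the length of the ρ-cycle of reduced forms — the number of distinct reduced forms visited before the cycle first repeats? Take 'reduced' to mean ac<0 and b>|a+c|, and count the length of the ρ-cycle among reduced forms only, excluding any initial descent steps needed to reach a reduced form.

D = 4148, ⌊√D⌋ = 64
descent: ρ → (-38,14,26)  [lands on river]
river: ρ → (26,38,-26)
river: ρ → (-26,14,38)
river: ρ → (38,62,-2)
river: ρ → (-2,62,38)
river: ρ → (38,14,-26)
river: ρ → (-26,38,26)
river: ρ → (26,14,-38)
river: ρ → (-38,62,2)
river: ρ → (2,62,-38)
ρ-cycle length = 10 (tail of 1 descent step not counted)

10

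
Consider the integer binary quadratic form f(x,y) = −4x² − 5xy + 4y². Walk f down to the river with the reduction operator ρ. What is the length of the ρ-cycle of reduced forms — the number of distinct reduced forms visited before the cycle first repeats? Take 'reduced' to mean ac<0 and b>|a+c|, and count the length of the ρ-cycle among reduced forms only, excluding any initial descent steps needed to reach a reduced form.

D = 89, ⌊√D⌋ = 9
descent: ρ → (4,5,-4)  [lands on river]
river: ρ → (-4,3,5)
river: ρ → (5,7,-2)
river: ρ → (-2,9,1)
river: ρ → (1,9,-2)
river: ρ → (-2,7,5)
river: ρ → (5,3,-4)
river: ρ → (-4,5,4)
river: ρ → (4,3,-5)
river: ρ → (-5,7,2)
river: ρ → (2,9,-1)
river: ρ → (-1,9,2)
river: ρ → (2,7,-5)
river: ρ → (-5,3,4)
ρ-cycle length = 14 (tail of 1 descent step not counted)

14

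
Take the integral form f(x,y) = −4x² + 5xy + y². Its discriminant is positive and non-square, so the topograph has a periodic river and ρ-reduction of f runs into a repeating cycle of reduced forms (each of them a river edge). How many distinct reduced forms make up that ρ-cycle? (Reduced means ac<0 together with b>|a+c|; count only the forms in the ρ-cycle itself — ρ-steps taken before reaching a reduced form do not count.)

D = 41, ⌊√D⌋ = 6
river: ρ → (1,5,-4)
river: ρ → (-4,3,2)
river: ρ → (2,5,-2)
river: ρ → (-2,3,4)
river: ρ → (4,5,-1)
river: ρ → (-1,5,4)
river: ρ → (4,3,-2)
river: ρ → (-2,5,2)
river: ρ → (2,3,-4)
river: ρ → (-4,5,1)
ρ-cycle length = 10 (tail of 0 descent steps not counted)

10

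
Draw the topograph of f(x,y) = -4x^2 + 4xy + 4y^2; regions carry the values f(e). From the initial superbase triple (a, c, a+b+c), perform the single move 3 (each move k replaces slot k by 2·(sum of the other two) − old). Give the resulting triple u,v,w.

start (-4,4,4) = (f(1,0),f(0,1),f(1,1))
replace slot 3: 2·((-4)+4) − 4 = -4 → (-4,4,-4)

-4,4,-4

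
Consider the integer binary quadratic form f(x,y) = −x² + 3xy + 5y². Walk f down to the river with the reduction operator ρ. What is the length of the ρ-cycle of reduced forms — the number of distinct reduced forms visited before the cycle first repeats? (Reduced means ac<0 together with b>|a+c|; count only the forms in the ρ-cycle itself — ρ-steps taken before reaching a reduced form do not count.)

D = 29, ⌊√D⌋ = 5
descent: ρ → (5,-3,-1)
descent: ρ → (-1,5,1)  [lands on river]
river: ρ → (1,5,-1)
ρ-cycle length = 2 (tail of 2 descent steps not counted)

2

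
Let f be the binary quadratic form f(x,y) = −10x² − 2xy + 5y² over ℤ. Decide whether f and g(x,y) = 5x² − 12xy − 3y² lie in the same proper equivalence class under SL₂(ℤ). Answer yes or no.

D₁ = 204, D₂ = 204
river cycle of f (length 6): (5, 12, -3), (-3, 12, 5), (5, 8, -7), (-7, 6, 6), (6, 6, -7), (-7, 8, 5)
river cycle of g (length 6): (-3, 12, 5), (5, 8, -7), (-7, 6, 6), (6, 6, -7), (-7, 8, 5), (5, 12, -3)
cycles coincide ⇒ equivalent

yes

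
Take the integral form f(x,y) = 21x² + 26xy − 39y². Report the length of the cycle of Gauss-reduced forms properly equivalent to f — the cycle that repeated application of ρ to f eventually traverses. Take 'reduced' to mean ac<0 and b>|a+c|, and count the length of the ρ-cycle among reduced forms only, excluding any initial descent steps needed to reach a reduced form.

D = 3952, ⌊√D⌋ = 62
river: ρ → (-39,52,8)
river: ρ → (8,60,-11)
river: ρ → (-11,50,33)
river: ρ → (33,16,-28)
river: ρ → (-28,40,21)
river: ρ → (21,44,-24)
river: ρ → (-24,52,13)
river: ρ → (13,52,-24)
river: ρ → (-24,44,21)
river: ρ → (21,40,-28)
river: ρ → (-28,16,33)
river: ρ → (33,50,-11)
river: ρ → (-11,60,8)
river: ρ → (8,52,-39)
river: ρ → (-39,26,21)
river: ρ → (21,58,-7)
river: ρ → (-7,54,37)
river: ρ → (37,20,-24)
river: ρ → (-24,28,33)
river: ρ → (33,38,-19)
river: ρ → (-19,38,33)
river: ρ → (33,28,-24)
river: ρ → (-24,20,37)
river: ρ → (37,54,-7)
river: ρ → (-7,58,21)
river: ρ → (21,26,-39)
ρ-cycle length = 26 (tail of 0 descent steps not counted)

26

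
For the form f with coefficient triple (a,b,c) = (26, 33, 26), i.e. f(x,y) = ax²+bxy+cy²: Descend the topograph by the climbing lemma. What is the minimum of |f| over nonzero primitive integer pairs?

translate: b→-19 (≡33 mod 52), so (26,33,26)→(26,-19,19)
flip: (26,-19,19)→(19,19,26)
reduced (well bottom): (19,19,26) with a≤c, −a<b≤a
well minimum = a = 19

19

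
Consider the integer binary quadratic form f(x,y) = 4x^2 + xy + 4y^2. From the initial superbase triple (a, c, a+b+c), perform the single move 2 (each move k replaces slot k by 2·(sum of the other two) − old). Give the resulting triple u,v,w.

start (4,4,9) = (f(1,0),f(0,1),f(1,1))
replace slot 2: 2·(4+9) − 4 = 22 → (4,22,9)

4,22,9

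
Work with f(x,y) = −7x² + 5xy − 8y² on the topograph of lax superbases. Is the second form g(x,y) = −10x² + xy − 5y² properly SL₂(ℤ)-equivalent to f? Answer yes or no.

D₁ = -199, D₂ = -199
f is negative-definite; reduce −f:
−f: reduced (well bottom): (7,-5,8) with a≤c, −a<b≤a
flip sign back: reduced form of f is (-7,5,-8)
g is negative-definite; reduce −g:
−g: flip: (10,-1,5)→(5,1,10)
−g: reduced (well bottom): (5,1,10) with a≤c, −a<b≤a
flip sign back: reduced form of g is (-5,-1,-10)
reduced forms (-7, 5, -8) vs (-5, -1, -10) ⇒ inequivalent

no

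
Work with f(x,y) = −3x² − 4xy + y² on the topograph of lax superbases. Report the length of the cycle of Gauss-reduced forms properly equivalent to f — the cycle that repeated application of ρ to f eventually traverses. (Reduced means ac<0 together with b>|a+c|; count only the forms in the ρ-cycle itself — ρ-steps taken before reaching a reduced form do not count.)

D = 28, ⌊√D⌋ = 5
descent: ρ → (1,4,-3)  [lands on river]
river: ρ → (-3,2,2)
river: ρ → (2,2,-3)
river: ρ → (-3,4,1)
ρ-cycle length = 4 (tail of 1 descent step not counted)

4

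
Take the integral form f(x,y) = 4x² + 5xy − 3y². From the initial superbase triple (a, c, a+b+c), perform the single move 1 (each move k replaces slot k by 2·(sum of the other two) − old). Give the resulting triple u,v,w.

start (4,-3,6) = (f(1,0),f(0,1),f(1,1))
replace slot 1: 2·((-3)+6) − 4 = 2 → (2,-3,6)

2,-3,6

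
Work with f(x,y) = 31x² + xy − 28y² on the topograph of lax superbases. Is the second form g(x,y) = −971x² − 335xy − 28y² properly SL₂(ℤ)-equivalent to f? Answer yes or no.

D₁ = 3473, D₂ = 3473
river cycle of f (length 26): (-28, 55, 4), (4, 57, -14), (-14, 55, 8), (8, 57, -7), (-7, 55, 16), (16, 41, -28), (-28, 15, 29), (29, 43, -14), (-14, 41, 32), (32, 23, -23), … (16 more)
river cycle of g (length 26): (-28, 55, 4), (4, 57, -14), (-14, 55, 8), (8, 57, -7), (-7, 55, 16), (16, 41, -28), (-28, 15, 29), (29, 43, -14), (-14, 41, 32), (32, 23, -23), … (16 more)
cycles coincide ⇒ equivalent

yes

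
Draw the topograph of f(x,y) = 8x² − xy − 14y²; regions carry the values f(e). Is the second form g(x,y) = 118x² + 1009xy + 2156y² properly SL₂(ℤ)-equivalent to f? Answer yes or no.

D₁ = 449, D₂ = 449
river cycle of f (length 38): (8, 15, -7), (-7, 13, 10), (10, 7, -10), (-10, 13, 7), (7, 15, -8), (-8, 17, 5), (5, 13, -14), (-14, 15, 4), (4, 17, -10), (-10, 3, 11), … (28 more)
river cycle of g (length 38): (8, 15, -7), (-7, 13, 10), (10, 7, -10), (-10, 13, 7), (7, 15, -8), (-8, 17, 5), (5, 13, -14), (-14, 15, 4), (4, 17, -10), (-10, 3, 11), … (28 more)
cycles coincide ⇒ equivalent

yes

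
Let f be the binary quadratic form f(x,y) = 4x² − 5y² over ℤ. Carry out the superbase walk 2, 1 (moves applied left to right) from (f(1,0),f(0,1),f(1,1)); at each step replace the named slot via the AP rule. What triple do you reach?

start (4,-5,-1) = (f(1,0),f(0,1),f(1,1))
replace slot 2: 2·(4+(-1)) − (-5) = 11 → (4,11,-1)
replace slot 1: 2·(11+(-1)) − 4 = 16 → (16,11,-1)

16,11,-1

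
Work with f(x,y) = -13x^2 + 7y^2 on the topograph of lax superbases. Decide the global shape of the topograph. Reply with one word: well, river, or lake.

D = b²−4ac = 0² − 4·(-13)·7 = 364
D > 0 non-square ⇒ indefinite ⇒ periodic river

river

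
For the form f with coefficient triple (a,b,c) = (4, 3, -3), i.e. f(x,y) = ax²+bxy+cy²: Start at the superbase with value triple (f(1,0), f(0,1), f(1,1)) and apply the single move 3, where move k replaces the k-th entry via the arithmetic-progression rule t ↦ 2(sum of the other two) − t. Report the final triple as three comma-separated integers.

start (4,-3,4) = (f(1,0),f(0,1),f(1,1))
replace slot 3: 2·(4+(-3)) − 4 = -2 → (4,-3,-2)

4,-3,-2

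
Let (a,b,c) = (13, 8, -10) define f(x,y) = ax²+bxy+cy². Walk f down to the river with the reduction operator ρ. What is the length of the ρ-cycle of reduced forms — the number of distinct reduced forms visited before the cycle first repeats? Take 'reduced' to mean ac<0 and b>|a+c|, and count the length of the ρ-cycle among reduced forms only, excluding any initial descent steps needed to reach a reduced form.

D = 584, ⌊√D⌋ = 24
river: ρ → (-10,12,11)
river: ρ → (11,10,-11)
river: ρ → (-11,12,10)
river: ρ → (10,8,-13)
river: ρ → (-13,18,5)
river: ρ → (5,22,-5)
river: ρ → (-5,18,13)
river: ρ → (13,8,-10)
ρ-cycle length = 8 (tail of 0 descent steps not counted)

8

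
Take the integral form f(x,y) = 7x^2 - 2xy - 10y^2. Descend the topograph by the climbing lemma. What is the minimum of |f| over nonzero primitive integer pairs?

descent: ρ → (-10,2,7)
descent: ρ → (7,12,-5)  [lands on river]
river: ρ → (-5,8,11)
river: ρ → (11,14,-2)
river: ρ → (-2,14,11)
river: ρ → (11,8,-5)
river: ρ → (-5,12,7)
river: ρ → (7,16,-1)
river: ρ → (-1,16,7)
closes: descent 2, river 8
min |a| on river = 1

1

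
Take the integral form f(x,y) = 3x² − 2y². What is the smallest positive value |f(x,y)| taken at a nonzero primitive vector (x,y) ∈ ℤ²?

descent: ρ → (-2,4,1)  [lands on river]
river: ρ → (1,4,-2)
closes: descent 1, river 2
min |a| on river = 1

1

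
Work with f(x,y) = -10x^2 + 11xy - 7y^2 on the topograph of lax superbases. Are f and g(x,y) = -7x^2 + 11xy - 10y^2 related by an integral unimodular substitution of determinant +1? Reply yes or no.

D₁ = -159, D₂ = -159
f is negative-definite; reduce −f:
−f: translate: b→9 (≡-11 mod 20), so (10,-11,7)→(10,9,6)
−f: flip: (10,9,6)→(6,-9,10)
−f: translate: b→3 (≡-9 mod 12), so (6,-9,10)→(6,3,7)
−f: reduced (well bottom): (6,3,7) with a≤c, −a<b≤a
flip sign back: reduced form of f is (-6,-3,-7)
g is negative-definite; reduce −g:
−g: translate: b→3 (≡-11 mod 14), so (7,-11,10)→(7,3,6)
−g: flip: (7,3,6)→(6,-3,7)
−g: reduced (well bottom): (6,-3,7) with a≤c, −a<b≤a
flip sign back: reduced form of g is (-6,3,-7)
reduced forms (-6, -3, -7) vs (-6, 3, -7) ⇒ inequivalent

no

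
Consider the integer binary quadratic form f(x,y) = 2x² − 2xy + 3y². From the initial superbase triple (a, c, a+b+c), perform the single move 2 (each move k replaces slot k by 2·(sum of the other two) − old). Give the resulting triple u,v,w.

start (2,3,3) = (f(1,0),f(0,1),f(1,1))
replace slot 2: 2·(2+3) − 3 = 7 → (2,7,3)

2,7,3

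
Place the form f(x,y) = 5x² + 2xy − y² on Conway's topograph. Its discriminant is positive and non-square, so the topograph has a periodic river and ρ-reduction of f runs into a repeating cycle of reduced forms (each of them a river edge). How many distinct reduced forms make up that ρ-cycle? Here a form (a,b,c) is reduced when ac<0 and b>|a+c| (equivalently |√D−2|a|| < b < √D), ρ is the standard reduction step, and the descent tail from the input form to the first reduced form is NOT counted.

D = 24, ⌊√D⌋ = 4
descent: ρ → (-1,4,2)  [lands on river]
river: ρ → (2,4,-1)
ρ-cycle length = 2 (tail of 1 descent step not counted)

2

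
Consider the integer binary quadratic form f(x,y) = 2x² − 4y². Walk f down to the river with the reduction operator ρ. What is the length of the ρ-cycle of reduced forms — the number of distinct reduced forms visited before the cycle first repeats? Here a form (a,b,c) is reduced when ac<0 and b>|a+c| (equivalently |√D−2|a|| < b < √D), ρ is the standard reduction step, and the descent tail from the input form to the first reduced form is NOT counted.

D = 32, ⌊√D⌋ = 5
descent: ρ → (-4,0,2)
descent: ρ → (2,4,-2)  [lands on river]
river: ρ → (-2,4,2)
ρ-cycle length = 2 (tail of 2 descent steps not counted)

2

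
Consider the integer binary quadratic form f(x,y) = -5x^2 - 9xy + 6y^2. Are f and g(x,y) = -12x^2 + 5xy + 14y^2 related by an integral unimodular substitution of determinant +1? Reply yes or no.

D₁ = 201, D₂ = 697
discriminants differ ⇒ not SL₂(ℤ)-equivalent

no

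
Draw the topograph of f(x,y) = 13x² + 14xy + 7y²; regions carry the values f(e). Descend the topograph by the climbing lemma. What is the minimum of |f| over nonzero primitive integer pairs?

translate: b→-12 (≡14 mod 26), so (13,14,7)→(13,-12,6)
flip: (13,-12,6)→(6,12,13)
translate: b→0 (≡12 mod 12), so (6,12,13)→(6,0,7)
reduced (well bottom): (6,0,7) with a≤c, −a<b≤a
well minimum = a = 6

6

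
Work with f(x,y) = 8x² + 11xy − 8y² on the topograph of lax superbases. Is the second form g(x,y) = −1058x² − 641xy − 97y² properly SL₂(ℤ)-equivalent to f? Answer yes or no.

D₁ = 377, D₂ = 377
river cycle of f (length 6): (-8, 5, 11), (11, 17, -2), (-2, 19, 2), (2, 17, -11), (-11, 5, 8), (8, 11, -8)
river cycle of g (length 6): (-8, 5, 11), (11, 17, -2), (-2, 19, 2), (2, 17, -11), (-11, 5, 8), (8, 11, -8)
cycles coincide ⇒ equivalent

yes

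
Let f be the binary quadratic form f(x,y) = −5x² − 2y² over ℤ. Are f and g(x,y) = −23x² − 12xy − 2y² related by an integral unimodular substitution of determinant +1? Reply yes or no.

D₁ = -40, D₂ = -40
f is negative-definite; reduce −f:
−f: flip: (5,0,2)→(2,0,5)
−f: reduced (well bottom): (2,0,5) with a≤c, −a<b≤a
flip sign back: reduced form of f is (-2,0,-5)
g is negative-definite; reduce −g:
−g: flip: (23,12,2)→(2,-12,23)
−g: translate: b→0 (≡-12 mod 4), so (2,-12,23)→(2,0,5)
−g: reduced (well bottom): (2,0,5) with a≤c, −a<b≤a
flip sign back: reduced form of g is (-2,0,-5)
reduced forms (-2, 0, -5) vs (-2, 0, -5) ⇒ equivalent

yes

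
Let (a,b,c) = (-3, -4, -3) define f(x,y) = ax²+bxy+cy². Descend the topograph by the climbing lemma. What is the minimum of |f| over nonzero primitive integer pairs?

translate: b→-2 (≡4 mod 6), so (3,4,3)→(3,-2,2)
flip: (3,-2,2)→(2,2,3)
reduced (well bottom): (2,2,3) with a≤c, −a<b≤a
well minimum |f| = |-2| = 2 (negative-definite)

2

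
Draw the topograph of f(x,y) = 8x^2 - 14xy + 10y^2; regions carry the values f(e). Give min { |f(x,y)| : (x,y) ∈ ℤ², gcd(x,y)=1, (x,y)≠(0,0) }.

translate: b→2 (≡-14 mod 16), so (8,-14,10)→(8,2,4)
flip: (8,2,4)→(4,-2,8)
reduced (well bottom): (4,-2,8) with a≤c, −a<b≤a
well minimum = a = 4

4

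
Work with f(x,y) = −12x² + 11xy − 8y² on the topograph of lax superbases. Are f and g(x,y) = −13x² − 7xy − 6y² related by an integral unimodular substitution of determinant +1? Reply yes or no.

D₁ = -263, D₂ = -263
f is negative-definite; reduce −f:
−f: flip: (12,-11,8)→(8,11,12)
−f: translate: b→-5 (≡11 mod 16), so (8,11,12)→(8,-5,9)
−f: reduced (well bottom): (8,-5,9) with a≤c, −a<b≤a
flip sign back: reduced form of f is (-8,5,-9)
g is negative-definite; reduce −g:
−g: flip: (13,7,6)→(6,-7,13)
−g: translate: b→5 (≡-7 mod 12), so (6,-7,13)→(6,5,12)
−g: reduced (well bottom): (6,5,12) with a≤c, −a<b≤a
flip sign back: reduced form of g is (-6,-5,-12)
reduced forms (-8, 5, -9) vs (-6, -5, -12) ⇒ inequivalent

no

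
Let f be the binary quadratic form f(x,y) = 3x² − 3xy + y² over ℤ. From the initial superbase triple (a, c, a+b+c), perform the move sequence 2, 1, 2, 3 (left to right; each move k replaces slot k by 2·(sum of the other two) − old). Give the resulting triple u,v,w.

start (3,1,1) = (f(1,0),f(0,1),f(1,1))
replace slot 2: 2·(3+1) − 1 = 7 → (3,7,1)
replace slot 1: 2·(7+1) − 3 = 13 → (13,7,1)
replace slot 2: 2·(13+1) − 7 = 21 → (13,21,1)
replace slot 3: 2·(13+21) − 1 = 67 → (13,21,67)

13,21,67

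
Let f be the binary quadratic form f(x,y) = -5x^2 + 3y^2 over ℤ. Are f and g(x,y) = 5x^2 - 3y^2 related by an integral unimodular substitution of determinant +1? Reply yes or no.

D₁ = 60, D₂ = 60
river cycle of f (length 2): (3, 6, -2), (-2, 6, 3)
river cycle of g (length 2): (-3, 6, 2), (2, 6, -3)
cycles differ ⇒ inequivalent

no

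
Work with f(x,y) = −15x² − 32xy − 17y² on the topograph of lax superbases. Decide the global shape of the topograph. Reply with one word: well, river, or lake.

D = b²−4ac = (-32)² − 4·(-15)·(-17) = 4
D = 2² is a perfect square ⇒ form factors over ℤ ⇒ lakes

lake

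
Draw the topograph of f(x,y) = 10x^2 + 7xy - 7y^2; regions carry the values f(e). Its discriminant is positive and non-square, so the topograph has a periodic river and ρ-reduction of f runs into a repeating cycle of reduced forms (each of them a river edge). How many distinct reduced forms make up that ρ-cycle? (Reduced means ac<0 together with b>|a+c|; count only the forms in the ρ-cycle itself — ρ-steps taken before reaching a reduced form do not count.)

D = 329, ⌊√D⌋ = 18
river: ρ → (-7,7,10)
river: ρ → (10,13,-4)
river: ρ → (-4,11,13)
river: ρ → (13,15,-2)
river: ρ → (-2,17,5)
river: ρ → (5,13,-8)
river: ρ → (-8,3,10)
river: ρ → (10,17,-1)
river: ρ → (-1,17,10)
river: ρ → (10,3,-8)
river: ρ → (-8,13,5)
river: ρ → (5,17,-2)
river: ρ → (-2,15,13)
river: ρ → (13,11,-4)
river: ρ → (-4,13,10)
river: ρ → (10,7,-7)
ρ-cycle length = 16 (tail of 0 descent steps not counted)

16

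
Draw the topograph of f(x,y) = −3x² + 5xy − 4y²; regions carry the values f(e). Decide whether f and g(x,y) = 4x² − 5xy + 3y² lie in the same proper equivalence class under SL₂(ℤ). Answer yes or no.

D₁ = -23, D₂ = -23
f is negative-definite; reduce −f:
−f: translate: b→1 (≡-5 mod 6), so (3,-5,4)→(3,1,2)
−f: flip: (3,1,2)→(2,-1,3)
−f: reduced (well bottom): (2,-1,3) with a≤c, −a<b≤a
flip sign back: reduced form of f is (-2,1,-3)
g: translate: b→3 (≡-5 mod 8), so (4,-5,3)→(4,3,2)
g: flip: (4,3,2)→(2,-3,4)
g: translate: b→1 (≡-3 mod 4), so (2,-3,4)→(2,1,3)
g: reduced (well bottom): (2,1,3) with a≤c, −a<b≤a
reduced forms (-2, 1, -3) vs (2, 1, 3) ⇒ inequivalent

no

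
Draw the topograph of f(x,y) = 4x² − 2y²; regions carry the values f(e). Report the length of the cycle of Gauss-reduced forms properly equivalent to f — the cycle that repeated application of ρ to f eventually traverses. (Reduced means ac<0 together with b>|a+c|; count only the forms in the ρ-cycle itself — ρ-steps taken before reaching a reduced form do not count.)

D = 32, ⌊√D⌋ = 5
descent: ρ → (-2,4,2)  [lands on river]
river: ρ → (2,4,-2)
ρ-cycle length = 2 (tail of 1 descent step not counted)

2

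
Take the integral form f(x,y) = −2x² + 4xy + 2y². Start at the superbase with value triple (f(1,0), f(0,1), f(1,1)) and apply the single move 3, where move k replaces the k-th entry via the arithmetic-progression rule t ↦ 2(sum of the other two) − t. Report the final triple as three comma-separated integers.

start (-2,2,4) = (f(1,0),f(0,1),f(1,1))
replace slot 3: 2·((-2)+2) − 4 = -4 → (-2,2,-4)

-2,2,-4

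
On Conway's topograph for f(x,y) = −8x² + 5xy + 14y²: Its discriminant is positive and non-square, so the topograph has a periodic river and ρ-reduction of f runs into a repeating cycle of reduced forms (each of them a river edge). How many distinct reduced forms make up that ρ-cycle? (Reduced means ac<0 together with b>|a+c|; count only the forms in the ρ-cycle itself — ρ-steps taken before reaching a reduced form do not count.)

D = 473, ⌊√D⌋ = 21
descent: ρ → (14,-5,-8)
descent: ρ → (-8,21,1)  [lands on river]
river: ρ → (1,21,-8)
river: ρ → (-8,11,11)
river: ρ → (11,11,-8)
ρ-cycle length = 4 (tail of 2 descent steps not counted)

4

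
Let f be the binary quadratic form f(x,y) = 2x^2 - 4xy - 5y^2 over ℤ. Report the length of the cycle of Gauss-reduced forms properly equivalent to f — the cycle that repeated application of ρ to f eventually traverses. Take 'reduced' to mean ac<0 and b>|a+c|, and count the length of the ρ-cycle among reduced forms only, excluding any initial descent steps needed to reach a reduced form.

D = 56, ⌊√D⌋ = 7
descent: ρ → (-5,4,2)  [lands on river]
river: ρ → (2,4,-5)
river: ρ → (-5,6,1)
river: ρ → (1,6,-5)
ρ-cycle length = 4 (tail of 1 descent step not counted)

4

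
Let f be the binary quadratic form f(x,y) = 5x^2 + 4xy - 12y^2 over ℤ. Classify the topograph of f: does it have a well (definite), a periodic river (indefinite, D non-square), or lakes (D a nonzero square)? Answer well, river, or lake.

D = b²−4ac = 4² − 4·5·(-12) = 256
D = 16² is a perfect square ⇒ form factors over ℤ ⇒ lakes

lake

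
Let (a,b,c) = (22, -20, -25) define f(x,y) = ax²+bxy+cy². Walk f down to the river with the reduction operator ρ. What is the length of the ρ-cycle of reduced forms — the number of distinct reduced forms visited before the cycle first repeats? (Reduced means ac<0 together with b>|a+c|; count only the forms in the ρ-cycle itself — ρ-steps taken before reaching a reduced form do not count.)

D = 2600, ⌊√D⌋ = 50
descent: ρ → (-25,20,22)  [lands on river]
river: ρ → (22,24,-23)
river: ρ → (-23,22,23)
river: ρ → (23,24,-22)
river: ρ → (-22,20,25)
river: ρ → (25,30,-17)
river: ρ → (-17,38,17)
river: ρ → (17,30,-25)
ρ-cycle length = 8 (tail of 1 descent step not counted)

8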